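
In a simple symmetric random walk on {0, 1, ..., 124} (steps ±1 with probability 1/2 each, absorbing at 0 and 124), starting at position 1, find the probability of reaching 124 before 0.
P(hit 124 before 0) = 1/124

Let u_k = P(hit 124 before 0 | start at k). Then u_0 = 0, u_124 = 1, and u_k = u_{k-1}/2 + u_{k+1}/2 for 1 ≤ k ≤ 123. This harmonic recurrence is solved by u_k = k/124, giving u_1 = 1/124.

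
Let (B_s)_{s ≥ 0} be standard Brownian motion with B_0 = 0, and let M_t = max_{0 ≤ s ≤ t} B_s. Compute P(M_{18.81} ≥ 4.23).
P(M_{18.81} ≥ 4.23) = 2·P(B_{18.81} ≥ 4.23) = 2(1 − Φ(4.23/√18.81)) ≈ 0.3294

By the reflection principle for Brownian motion, P(M_t ≥ a) = 2 · P(B_t ≥ a) for a ≥ 0. Since B_t ~ N(0, t), P(B_t ≥ 4.23) = 1 − Φ(4.23/√t) = 1 − Φ(4.23/√18.81) = 1 − Φ(0.9753). So
  P(M_{18.81} ≥ 4.23) = 2(1 − Φ(0.9753)) ≈ 0.3294.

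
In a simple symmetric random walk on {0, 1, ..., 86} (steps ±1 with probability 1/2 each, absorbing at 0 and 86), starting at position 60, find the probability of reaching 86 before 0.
P(hit 86 before 0) = 60/86 = 30/43

Let u_k = P(hit 86 before 0 | start at k). Then u_0 = 0, u_86 = 1, and u_k = u_{k-1}/2 + u_{k+1}/2 for 1 ≤ k ≤ 85. This harmonic recurrence is solved by u_k = k/86, giving u_60 = 60/86 = 30/43.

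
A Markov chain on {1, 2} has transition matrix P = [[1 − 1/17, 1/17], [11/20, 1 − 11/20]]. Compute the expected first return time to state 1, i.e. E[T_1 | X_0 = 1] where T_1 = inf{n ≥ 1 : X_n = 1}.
E[T_1 | X_0 = 1] = 1/π_1 = 207/187

For an irreducible recurrent Markov chain with stationary distribution π, E[T_i | X_0 = i] = 1/π_i (Kac's formula). Here π_1 = (11/20)/(1/17 + 11/20) = (11/20)/(207/340) = 187/207, so E[T_1 | X_0 = 1] = 1/π_1 = (1/17 + 11/20)/(11/20) = (207/340)/(11/20) = 207/187.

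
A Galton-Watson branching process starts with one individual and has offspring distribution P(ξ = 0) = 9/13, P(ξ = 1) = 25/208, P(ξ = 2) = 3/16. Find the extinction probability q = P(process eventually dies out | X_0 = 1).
q = 1

Mean offspring μ = 0·9/13 + 1·25/208 + 2·3/16 = 103/208 ≤ 1. For μ ≤ 1 with offspring not concentrated at 1, the Galton-Watson process goes extinct almost surely, so q = 1.
(Algebraic check: The pgf is f(s) = 9/13 + 25/208·s + 3/16·s². The extinction probability q is the smallest fixed point of f in [0, 1]. Setting s = f(s):
  3/16·s² + (25/208 − 1)·s + 9/13 = 0
  3/16·s² − (9/13 + 3/16)·s + 9/13 = 0
which factors as (s − 1)·(3/16·s − 9/13) = 0, giving roots s = 1 and s = (9/13)/(3/16) = 48/13. Since 48/13 ≥ 1, the smallest root in [0, 1] is s = 1.)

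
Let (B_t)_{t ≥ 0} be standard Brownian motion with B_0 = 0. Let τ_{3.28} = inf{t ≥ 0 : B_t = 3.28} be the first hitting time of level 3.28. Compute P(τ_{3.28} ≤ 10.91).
P(τ_{3.28} ≤ 10.91) = 2(1 − Φ(3.28/√10.91)) = 2(1 − Φ(0.9930)) ≈ 0.3207

By the reflection principle for standard BM, P(τ_b ≤ t) = 2 · P(B_t ≥ b). Since B_t ~ N(0, t), P(B_t ≥ 3.28) = 1 − Φ(3.28/√t) = 1 − Φ(3.28/√10.91) = 1 − Φ(0.9930) ≈ 0.16035. Doubling: P(τ_{3.28} ≤ 10.91) ≈ 2 · 0.16035 = 0.32070 ≈ 0.3207.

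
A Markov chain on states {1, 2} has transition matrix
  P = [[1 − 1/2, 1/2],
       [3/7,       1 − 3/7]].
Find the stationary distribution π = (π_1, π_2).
π_1 = 6/13, π_2 = 7/13

Solve πP = π with π_1 + π_2 = 1. From πP = π: π_1 · (1 − 1/2) + π_2 · 3/7 = π_1 ⇒ π_2 · 3/7 = π_1 · 1/2 ⇒ π_2/π_1 = (1/2)/(3/7) = 7/6. Together with π_1 + π_2 = 1:
  π_1 = (3/7)/(1/2 + 3/7) = (3/7)/(13/14) = 6/13,
  π_2 = (1/2)/(1/2 + 3/7) = (1/2)/(13/14) = 7/13.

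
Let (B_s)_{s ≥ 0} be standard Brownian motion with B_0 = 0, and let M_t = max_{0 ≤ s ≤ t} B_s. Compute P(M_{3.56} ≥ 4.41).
P(M_{3.56} ≥ 4.41) = 2·P(B_{3.56} ≥ 4.41) = 2(1 − Φ(4.41/√3.56)) ≈ 0.0194

By the reflection principle for Brownian motion, P(M_t ≥ a) = 2 · P(B_t ≥ a) for a ≥ 0. Since B_t ~ N(0, t), P(B_t ≥ 4.41) = 1 − Φ(4.41/√t) = 1 − Φ(4.41/√3.56) = 1 − Φ(2.3373). So
  P(M_{3.56} ≥ 4.41) = 2(1 − Φ(2.3373)) ≈ 0.0194.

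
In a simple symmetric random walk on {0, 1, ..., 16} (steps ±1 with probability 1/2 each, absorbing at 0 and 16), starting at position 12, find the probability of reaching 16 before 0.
P(hit 16 before 0) = 12/16 = 3/4

Let u_k = P(hit 16 before 0 | start at k). Then u_0 = 0, u_16 = 1, and u_k = u_{k-1}/2 + u_{k+1}/2 for 1 ≤ k ≤ 15. This harmonic recurrence is solved by u_k = k/16, giving u_12 = 12/16 = 3/4.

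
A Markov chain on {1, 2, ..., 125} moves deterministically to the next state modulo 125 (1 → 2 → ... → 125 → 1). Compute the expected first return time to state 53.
E[T_53 | X_0 = 53] = 125

The chain cycles deterministically, so starting at state 53 it returns in exactly 125 steps. Equivalently, the stationary distribution is uniform π_j = 1/125 for every state j, so by Kac's formula E[T_53] = 1/π_53 = 125.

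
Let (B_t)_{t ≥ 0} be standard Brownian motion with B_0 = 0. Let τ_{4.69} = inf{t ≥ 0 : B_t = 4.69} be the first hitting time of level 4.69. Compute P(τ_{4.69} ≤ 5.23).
P(τ_{4.69} ≤ 5.23) = 2(1 − Φ(4.69/√5.23)) = 2(1 − Φ(2.0508)) ≈ 0.0403

By the reflection principle for standard BM, P(τ_b ≤ t) = 2 · P(B_t ≥ b). Since B_t ~ N(0, t), P(B_t ≥ 4.69) = 1 − Φ(4.69/√t) = 1 − Φ(4.69/√5.23) = 1 − Φ(2.0508) ≈ 0.02014. Doubling: P(τ_{4.69} ≤ 5.23) ≈ 2 · 0.02014 = 0.04028 ≈ 0.0403.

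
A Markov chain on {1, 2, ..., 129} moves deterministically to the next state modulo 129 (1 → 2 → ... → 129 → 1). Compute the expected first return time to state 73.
E[T_73 | X_0 = 73] = 129

The chain cycles deterministically, so starting at state 73 it returns in exactly 129 steps. Equivalently, the stationary distribution is uniform π_j = 1/129 for every state j, so by Kac's formula E[T_73] = 1/π_73 = 129.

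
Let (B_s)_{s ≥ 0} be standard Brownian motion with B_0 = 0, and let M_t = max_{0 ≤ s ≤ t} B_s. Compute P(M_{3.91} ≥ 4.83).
P(M_{3.91} ≥ 4.83) = 2·P(B_{3.91} ≥ 4.83) = 2(1 − Φ(4.83/√3.91)) ≈ 0.0146

By the reflection principle for Brownian motion, P(M_t ≥ a) = 2 · P(B_t ≥ a) for a ≥ 0. Since B_t ~ N(0, t), P(B_t ≥ 4.83) = 1 − Φ(4.83/√t) = 1 − Φ(4.83/√3.91) = 1 − Φ(2.4426). So
  P(M_{3.91} ≥ 4.83) = 2(1 − Φ(2.4426)) ≈ 0.0146.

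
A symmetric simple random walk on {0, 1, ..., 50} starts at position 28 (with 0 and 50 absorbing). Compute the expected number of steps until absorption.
E[τ | X_0 = 28] = 616

Let v_k = E[τ | X_0 = k]. Boundary: v_0 = v_50 = 0. Recurrence: v_k = 1 + (v_{k-1} + v_{k+1})/2 for 1 ≤ k ≤ 49. The particular solution to v_k − (v_{k-1} + v_{k+1})/2 = 1 is v_k = −k^2. Adding homogeneous solution A + B k and matching boundaries gives v_k = k (50 − k). Substituting k = 28: v_28 = 28 · 22 = 616.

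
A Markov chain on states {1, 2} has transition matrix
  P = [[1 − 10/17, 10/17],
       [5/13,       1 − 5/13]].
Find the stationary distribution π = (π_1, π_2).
π_1 = 17/43, π_2 = 26/43

Solve πP = π with π_1 + π_2 = 1. From πP = π: π_1 · (1 − 10/17) + π_2 · 5/13 = π_1 ⇒ π_2 · 5/13 = π_1 · 10/17 ⇒ π_2/π_1 = (10/17)/(5/13) = 26/17. Together with π_1 + π_2 = 1:
  π_1 = (5/13)/(10/17 + 5/13) = (5/13)/(215/221) = 17/43,
  π_2 = (10/17)/(10/17 + 5/13) = (10/17)/(215/221) = 26/43.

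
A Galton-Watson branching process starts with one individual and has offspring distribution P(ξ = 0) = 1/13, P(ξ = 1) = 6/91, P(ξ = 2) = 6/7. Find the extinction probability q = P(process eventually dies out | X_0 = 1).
q = 7/78

The pgf is f(s) = 1/13 + 6/91·s + 6/7·s². The extinction probability q is the smallest fixed point of f in [0, 1]. Setting s = f(s):
  6/7·s² + (6/91 − 1)·s + 1/13 = 0
  6/7·s² − (1/13 + 6/7)·s + 1/13 = 0
which factors as (s − 1)·(6/7·s − 1/13) = 0, giving roots s = 1 and s = (1/13)/(6/7) = 7/78.
Mean offspring μ = 6/91 + 2·6/7 = 162/91 > 1 (supercritical), so q < 1. The extinction probability is the smaller root: q = (1/13)/(6/7) = 7/78.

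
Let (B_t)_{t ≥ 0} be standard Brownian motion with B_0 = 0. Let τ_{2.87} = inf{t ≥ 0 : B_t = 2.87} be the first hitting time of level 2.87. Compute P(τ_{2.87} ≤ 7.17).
P(τ_{2.87} ≤ 7.17) = 2(1 − Φ(2.87/√7.17)) = 2(1 − Φ(1.0718)) ≈ 0.2838

By the reflection principle for standard BM, P(τ_b ≤ t) = 2 · P(B_t ≥ b). Since B_t ~ N(0, t), P(B_t ≥ 2.87) = 1 − Φ(2.87/√t) = 1 − Φ(2.87/√7.17) = 1 − Φ(1.0718) ≈ 0.14190. Doubling: P(τ_{2.87} ≤ 7.17) ≈ 2 · 0.14190 = 0.28380 ≈ 0.2838.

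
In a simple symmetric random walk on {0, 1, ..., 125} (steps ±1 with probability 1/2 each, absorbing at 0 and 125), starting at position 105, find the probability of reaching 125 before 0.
P(hit 125 before 0) = 105/125 = 21/25

Let u_k = P(hit 125 before 0 | start at k). Then u_0 = 0, u_125 = 1, and u_k = u_{k-1}/2 + u_{k+1}/2 for 1 ≤ k ≤ 124. This harmonic recurrence is solved by u_k = k/125, giving u_105 = 105/125 = 21/25.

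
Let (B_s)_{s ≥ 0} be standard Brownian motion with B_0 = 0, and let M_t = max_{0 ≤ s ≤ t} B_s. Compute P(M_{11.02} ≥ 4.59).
P(M_{11.02} ≥ 4.59) = 2·P(B_{11.02} ≥ 4.59) = 2(1 − Φ(4.59/√11.02)) ≈ 0.1668

By the reflection principle for Brownian motion, P(M_t ≥ a) = 2 · P(B_t ≥ a) for a ≥ 0. Since B_t ~ N(0, t), P(B_t ≥ 4.59) = 1 − Φ(4.59/√t) = 1 − Φ(4.59/√11.02) = 1 − Φ(1.3827). So
  P(M_{11.02} ≥ 4.59) = 2(1 − Φ(1.3827)) ≈ 0.1668.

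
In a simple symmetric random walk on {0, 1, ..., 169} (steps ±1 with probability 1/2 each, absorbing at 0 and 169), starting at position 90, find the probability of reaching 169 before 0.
P(hit 169 before 0) = 90/169

Let u_k = P(hit 169 before 0 | start at k). Then u_0 = 0, u_169 = 1, and u_k = u_{k-1}/2 + u_{k+1}/2 for 1 ≤ k ≤ 168. This harmonic recurrence is solved by u_k = k/169, giving u_90 = 90/169.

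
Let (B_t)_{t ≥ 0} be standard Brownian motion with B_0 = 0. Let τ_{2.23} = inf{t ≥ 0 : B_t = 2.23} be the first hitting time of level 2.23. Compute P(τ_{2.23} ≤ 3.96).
P(τ_{2.23} ≤ 3.96) = 2(1 − Φ(2.23/√3.96)) = 2(1 − Φ(1.1206)) ≈ 0.2625

By the reflection principle for standard BM, P(τ_b ≤ t) = 2 · P(B_t ≥ b). Since B_t ~ N(0, t), P(B_t ≥ 2.23) = 1 − Φ(2.23/√t) = 1 − Φ(2.23/√3.96) = 1 − Φ(1.1206) ≈ 0.13123. Doubling: P(τ_{2.23} ≤ 3.96) ≈ 2 · 0.13123 = 0.26246 ≈ 0.2625.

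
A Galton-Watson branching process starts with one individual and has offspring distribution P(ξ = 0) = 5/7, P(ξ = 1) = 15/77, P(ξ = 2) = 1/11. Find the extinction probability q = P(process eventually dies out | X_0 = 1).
q = 1

Mean offspring μ = 0·5/7 + 1·15/77 + 2·1/11 = 29/77 ≤ 1. For μ ≤ 1 with offspring not concentrated at 1, the Galton-Watson process goes extinct almost surely, so q = 1.
(Algebraic check: The pgf is f(s) = 5/7 + 15/77·s + 1/11·s². The extinction probability q is the smallest fixed point of f in [0, 1]. Setting s = f(s):
  1/11·s² + (15/77 − 1)·s + 5/7 = 0
  1/11·s² − (5/7 + 1/11)·s + 5/7 = 0
which factors as (s − 1)·(1/11·s − 5/7) = 0, giving roots s = 1 and s = (5/7)/(1/11) = 55/7. Since 55/7 ≥ 1, the smallest root in [0, 1] is s = 1.)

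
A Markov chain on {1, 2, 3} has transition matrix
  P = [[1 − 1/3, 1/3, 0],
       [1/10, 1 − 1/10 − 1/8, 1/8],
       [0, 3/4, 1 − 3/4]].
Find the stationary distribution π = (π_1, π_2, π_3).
π = (9/44, 15/22, 5/44)

This is a birth-death chain on three states, which satisfies detailed balance: π_1 · P_{12} = π_2 · P_{21} and π_2 · P_{23} = π_3 · P_{32}.
From π_1 · 1/3 = π_2 · 1/10: π_2/π_1 = (1/3)/(1/10) = 10/3.
From π_2 · 1/8 = π_3 · 3/4: π_3/π_2 = (1/8)/(3/4) = 1/6.
Take π_1 proportional to 1; then unnormalized π = (1, 10/3, 5/9). Normalize by dividing by the sum 44/9:
  π = (9/44, 15/22, 5/44).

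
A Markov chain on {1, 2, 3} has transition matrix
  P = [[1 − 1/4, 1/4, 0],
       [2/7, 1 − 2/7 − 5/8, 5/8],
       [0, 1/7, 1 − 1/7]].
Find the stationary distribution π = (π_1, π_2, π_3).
π = (64/365, 56/365, 49/73)

This is a birth-death chain on three states, which satisfies detailed balance: π_1 · P_{12} = π_2 · P_{21} and π_2 · P_{23} = π_3 · P_{32}.
From π_1 · 1/4 = π_2 · 2/7: π_2/π_1 = (1/4)/(2/7) = 7/8.
From π_2 · 5/8 = π_3 · 1/7: π_3/π_2 = (5/8)/(1/7) = 35/8.
Take π_1 proportional to 1; then unnormalized π = (1, 7/8, 245/64). Normalize by dividing by the sum 365/64:
  π = (64/365, 56/365, 49/73).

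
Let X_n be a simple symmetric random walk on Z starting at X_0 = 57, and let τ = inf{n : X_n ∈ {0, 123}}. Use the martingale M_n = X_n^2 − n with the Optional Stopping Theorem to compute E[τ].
E[τ] = 3762

M_n = X_n^2 − n is a martingale (since E[X_{n+1}^2 | F_n] = X_n^2 + 1). By OST (τ has finite mean in a bounded region), E[M_τ] = E[M_0] = X_0^2 − 0 = 57^2 = 3249. Also E[M_τ] = E[X_τ^2] − E[τ]. The walk exits at 0 or 123, with P(hit 123 first) = 57/123, so E[X_τ^2] = 123^2 · 57/123 + 0 = 7011. Thus E[τ] = E[X_τ^2] − E[M_τ] = 7011 − 3249 = 3762 = 57(123 − 57) = 3762.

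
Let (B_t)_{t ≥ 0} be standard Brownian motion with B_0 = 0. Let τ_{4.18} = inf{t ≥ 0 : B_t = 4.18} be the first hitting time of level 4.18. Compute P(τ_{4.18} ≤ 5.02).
P(τ_{4.18} ≤ 5.02) = 2(1 − Φ(4.18/√5.02)) = 2(1 − Φ(1.8656)) ≈ 0.0621

By the reflection principle for standard BM, P(τ_b ≤ t) = 2 · P(B_t ≥ b). Since B_t ~ N(0, t), P(B_t ≥ 4.18) = 1 − Φ(4.18/√t) = 1 − Φ(4.18/√5.02) = 1 − Φ(1.8656) ≈ 0.03105. Doubling: P(τ_{4.18} ≤ 5.02) ≈ 2 · 0.03105 = 0.06210 ≈ 0.0621.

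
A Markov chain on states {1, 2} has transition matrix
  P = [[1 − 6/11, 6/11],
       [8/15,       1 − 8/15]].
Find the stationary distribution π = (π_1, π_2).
π_1 = 44/89, π_2 = 45/89

Solve πP = π with π_1 + π_2 = 1. From πP = π: π_1 · (1 − 6/11) + π_2 · 8/15 = π_1 ⇒ π_2 · 8/15 = π_1 · 6/11 ⇒ π_2/π_1 = (6/11)/(8/15) = 45/44. Together with π_1 + π_2 = 1:
  π_1 = (8/15)/(6/11 + 8/15) = (8/15)/(178/165) = 44/89,
  π_2 = (6/11)/(6/11 + 8/15) = (6/11)/(178/165) = 45/89.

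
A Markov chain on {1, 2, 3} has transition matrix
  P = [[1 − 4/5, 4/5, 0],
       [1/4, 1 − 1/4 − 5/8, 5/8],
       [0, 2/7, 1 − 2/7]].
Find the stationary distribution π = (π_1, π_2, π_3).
π = (5/56, 2/7, 5/8)

This is a birth-death chain on three states, which satisfies detailed balance: π_1 · P_{12} = π_2 · P_{21} and π_2 · P_{23} = π_3 · P_{32}.
From π_1 · 4/5 = π_2 · 1/4: π_2/π_1 = (4/5)/(1/4) = 16/5.
From π_2 · 5/8 = π_3 · 2/7: π_3/π_2 = (5/8)/(2/7) = 35/16.
Take π_1 proportional to 1; then unnormalized π = (1, 16/5, 7). Normalize by dividing by the sum 56/5:
  π = (5/56, 2/7, 5/8).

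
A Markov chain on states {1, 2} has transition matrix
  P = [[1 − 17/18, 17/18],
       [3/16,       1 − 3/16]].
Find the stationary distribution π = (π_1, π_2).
π_1 = 27/163, π_2 = 136/163

Solve πP = π with π_1 + π_2 = 1. From πP = π: π_1 · (1 − 17/18) + π_2 · 3/16 = π_1 ⇒ π_2 · 3/16 = π_1 · 17/18 ⇒ π_2/π_1 = (17/18)/(3/16) = 136/27. Together with π_1 + π_2 = 1:
  π_1 = (3/16)/(17/18 + 3/16) = (3/16)/(163/144) = 27/163,
  π_2 = (17/18)/(17/18 + 3/16) = (17/18)/(163/144) = 136/163.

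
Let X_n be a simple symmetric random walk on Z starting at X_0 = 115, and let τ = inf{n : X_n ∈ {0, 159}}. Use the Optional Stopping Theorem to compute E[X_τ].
E[X_τ] = 115

X_n is a martingale and τ is a bounded-mean stopping time (indeed τ is finite a.s. with bounded expectation since the walk is in a bounded region). By the OST, E[X_τ] = E[X_0] = 115. Equivalently: E[X_τ] = 159 · P(hit 159 first) + 0 · P(hit 0 first) = 159 · (115/159) = 115.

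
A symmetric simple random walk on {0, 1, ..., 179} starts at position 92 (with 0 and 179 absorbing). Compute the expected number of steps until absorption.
E[τ | X_0 = 92] = 8004

Let v_k = E[τ | X_0 = k]. Boundary: v_0 = v_179 = 0. Recurrence: v_k = 1 + (v_{k-1} + v_{k+1})/2 for 1 ≤ k ≤ 178. The particular solution to v_k − (v_{k-1} + v_{k+1})/2 = 1 is v_k = −k^2. Adding homogeneous solution A + B k and matching boundaries gives v_k = k (179 − k). Substituting k = 92: v_92 = 92 · 87 = 8004.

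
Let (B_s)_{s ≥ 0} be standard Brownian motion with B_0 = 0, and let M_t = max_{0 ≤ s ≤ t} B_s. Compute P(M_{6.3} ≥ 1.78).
P(M_{6.3} ≥ 1.78) = 2·P(B_{6.3} ≥ 1.78) = 2(1 − Φ(1.78/√6.3)) ≈ 0.4782

By the reflection principle for Brownian motion, P(M_t ≥ a) = 2 · P(B_t ≥ a) for a ≥ 0. Since B_t ~ N(0, t), P(B_t ≥ 1.78) = 1 − Φ(1.78/√t) = 1 − Φ(1.78/√6.3) = 1 − Φ(0.7092). So
  P(M_{6.3} ≥ 1.78) = 2(1 − Φ(0.7092)) ≈ 0.4782.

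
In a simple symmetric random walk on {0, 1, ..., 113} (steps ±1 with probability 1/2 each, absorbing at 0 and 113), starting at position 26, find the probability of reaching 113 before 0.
P(hit 113 before 0) = 26/113

Let u_k = P(hit 113 before 0 | start at k). Then u_0 = 0, u_113 = 1, and u_k = u_{k-1}/2 + u_{k+1}/2 for 1 ≤ k ≤ 112. This harmonic recurrence is solved by u_k = k/113, giving u_26 = 26/113.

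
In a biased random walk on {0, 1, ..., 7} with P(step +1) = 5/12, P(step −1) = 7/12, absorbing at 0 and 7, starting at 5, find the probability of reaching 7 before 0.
P(hit 7 before 0) = (1 − (7/5)^5) / (1 − (7/5)^7) = 171025/372709

Let u_k denote P(reach 7 before 0 | start at k). Boundary: u_0 = 0, u_7 = 1. Recurrence: u_k = 5/12·u_{k+1} + 7/12·u_{k-1} for 1 ≤ k ≤ 6. Try u_k = A + B·r^k with r = q/p = (7/12)/(5/12) = 7/5. Substitution satisfies the recurrence; boundary conditions give:
  u_k = (1 − r^k) / (1 − r^N) = (1 − (7/5)^5) / (1 − (7/5)^7) = 171025/372709.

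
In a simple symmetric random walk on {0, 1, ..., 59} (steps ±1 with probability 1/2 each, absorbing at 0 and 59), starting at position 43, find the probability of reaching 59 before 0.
P(hit 59 before 0) = 43/59

Let u_k = P(hit 59 before 0 | start at k). Then u_0 = 0, u_59 = 1, and u_k = u_{k-1}/2 + u_{k+1}/2 for 1 ≤ k ≤ 58. This harmonic recurrence is solved by u_k = k/59, giving u_43 = 43/59.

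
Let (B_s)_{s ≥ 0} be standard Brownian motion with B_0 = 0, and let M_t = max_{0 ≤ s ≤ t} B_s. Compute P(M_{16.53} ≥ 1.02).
P(M_{16.53} ≥ 1.02) = 2·P(B_{16.53} ≥ 1.02) = 2(1 − Φ(1.02/√16.53)) ≈ 0.8019

By the reflection principle for Brownian motion, P(M_t ≥ a) = 2 · P(B_t ≥ a) for a ≥ 0. Since B_t ~ N(0, t), P(B_t ≥ 1.02) = 1 − Φ(1.02/√t) = 1 − Φ(1.02/√16.53) = 1 − Φ(0.2509). So
  P(M_{16.53} ≥ 1.02) = 2(1 − Φ(0.2509)) ≈ 0.8019.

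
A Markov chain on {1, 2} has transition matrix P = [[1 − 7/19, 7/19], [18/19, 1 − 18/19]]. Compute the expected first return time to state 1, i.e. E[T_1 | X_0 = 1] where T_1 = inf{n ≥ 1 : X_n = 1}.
E[T_1 | X_0 = 1] = 1/π_1 = 25/18

For an irreducible recurrent Markov chain with stationary distribution π, E[T_i | X_0 = i] = 1/π_i (Kac's formula). Here π_1 = (18/19)/(7/19 + 18/19) = (18/19)/(25/19) = 18/25, so E[T_1 | X_0 = 1] = 1/π_1 = (7/19 + 18/19)/(18/19) = (25/19)/(18/19) = 25/18.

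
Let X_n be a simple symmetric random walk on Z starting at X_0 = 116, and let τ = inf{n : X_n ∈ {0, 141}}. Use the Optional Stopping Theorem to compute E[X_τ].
E[X_τ] = 116

X_n is a martingale and τ is a bounded-mean stopping time (indeed τ is finite a.s. with bounded expectation since the walk is in a bounded region). By the OST, E[X_τ] = E[X_0] = 116. Equivalently: E[X_τ] = 141 · P(hit 141 first) + 0 · P(hit 0 first) = 141 · (116/141) = 116.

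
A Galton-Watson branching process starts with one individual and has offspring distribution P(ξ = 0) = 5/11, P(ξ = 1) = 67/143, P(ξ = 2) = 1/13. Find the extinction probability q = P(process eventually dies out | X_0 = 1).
q = 1

Mean offspring μ = 0·5/11 + 1·67/143 + 2·1/13 = 89/143 ≤ 1. For μ ≤ 1 with offspring not concentrated at 1, the Galton-Watson process goes extinct almost surely, so q = 1.
(Algebraic check: The pgf is f(s) = 5/11 + 67/143·s + 1/13·s². The extinction probability q is the smallest fixed point of f in [0, 1]. Setting s = f(s):
  1/13·s² + (67/143 − 1)·s + 5/11 = 0
  1/13·s² − (5/11 + 1/13)·s + 5/11 = 0
which factors as (s − 1)·(1/13·s − 5/11) = 0, giving roots s = 1 and s = (5/11)/(1/13) = 65/11. Since 65/11 ≥ 1, the smallest root in [0, 1] is s = 1.)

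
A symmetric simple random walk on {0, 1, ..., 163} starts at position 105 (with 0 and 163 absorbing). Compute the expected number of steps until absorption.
E[τ | X_0 = 105] = 6090

Let v_k = E[τ | X_0 = k]. Boundary: v_0 = v_163 = 0. Recurrence: v_k = 1 + (v_{k-1} + v_{k+1})/2 for 1 ≤ k ≤ 162. The particular solution to v_k − (v_{k-1} + v_{k+1})/2 = 1 is v_k = −k^2. Adding homogeneous solution A + B k and matching boundaries gives v_k = k (163 − k). Substituting k = 105: v_105 = 105 · 58 = 6090.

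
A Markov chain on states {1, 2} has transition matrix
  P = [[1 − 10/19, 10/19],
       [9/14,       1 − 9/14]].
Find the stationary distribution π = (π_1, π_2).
π_1 = 171/311, π_2 = 140/311

Solve πP = π with π_1 + π_2 = 1. From πP = π: π_1 · (1 − 10/19) + π_2 · 9/14 = π_1 ⇒ π_2 · 9/14 = π_1 · 10/19 ⇒ π_2/π_1 = (10/19)/(9/14) = 140/171. Together with π_1 + π_2 = 1:
  π_1 = (9/14)/(10/19 + 9/14) = (9/14)/(311/266) = 171/311,
  π_2 = (10/19)/(10/19 + 9/14) = (10/19)/(311/266) = 140/311.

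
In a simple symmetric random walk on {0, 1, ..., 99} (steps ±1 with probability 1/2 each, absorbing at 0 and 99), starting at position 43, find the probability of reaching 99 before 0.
P(hit 99 before 0) = 43/99

Let u_k = P(hit 99 before 0 | start at k). Then u_0 = 0, u_99 = 1, and u_k = u_{k-1}/2 + u_{k+1}/2 for 1 ≤ k ≤ 98. This harmonic recurrence is solved by u_k = k/99, giving u_43 = 43/99.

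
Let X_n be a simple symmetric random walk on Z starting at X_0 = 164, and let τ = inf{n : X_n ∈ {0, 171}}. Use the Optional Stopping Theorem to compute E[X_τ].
E[X_τ] = 164

X_n is a martingale and τ is a bounded-mean stopping time (indeed τ is finite a.s. with bounded expectation since the walk is in a bounded region). By the OST, E[X_τ] = E[X_0] = 164. Equivalently: E[X_τ] = 171 · P(hit 171 first) + 0 · P(hit 0 first) = 171 · (164/171) = 164.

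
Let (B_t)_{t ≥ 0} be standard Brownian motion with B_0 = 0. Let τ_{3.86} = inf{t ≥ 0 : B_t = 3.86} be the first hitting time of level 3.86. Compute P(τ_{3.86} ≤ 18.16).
P(τ_{3.86} ≤ 18.16) = 2(1 − Φ(3.86/√18.16)) = 2(1 − Φ(0.9058)) ≈ 0.3650

By the reflection principle for standard BM, P(τ_b ≤ t) = 2 · P(B_t ≥ b). Since B_t ~ N(0, t), P(B_t ≥ 3.86) = 1 − Φ(3.86/√t) = 1 − Φ(3.86/√18.16) = 1 − Φ(0.9058) ≈ 0.18252. Doubling: P(τ_{3.86} ≤ 18.16) ≈ 2 · 0.18252 = 0.36504 ≈ 0.3650.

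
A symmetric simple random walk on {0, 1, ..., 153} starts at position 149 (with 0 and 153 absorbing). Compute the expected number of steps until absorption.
E[τ | X_0 = 149] = 596

Let v_k = E[τ | X_0 = k]. Boundary: v_0 = v_153 = 0. Recurrence: v_k = 1 + (v_{k-1} + v_{k+1})/2 for 1 ≤ k ≤ 152. The particular solution to v_k − (v_{k-1} + v_{k+1})/2 = 1 is v_k = −k^2. Adding homogeneous solution A + B k and matching boundaries gives v_k = k (153 − k). Substituting k = 149: v_149 = 149 · 4 = 596.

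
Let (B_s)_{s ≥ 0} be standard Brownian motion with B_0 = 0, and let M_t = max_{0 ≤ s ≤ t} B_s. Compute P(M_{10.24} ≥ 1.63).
P(M_{10.24} ≥ 1.63) = 2·P(B_{10.24} ≥ 1.63) = 2(1 − Φ(1.63/√10.24)) ≈ 0.6105

By the reflection principle for Brownian motion, P(M_t ≥ a) = 2 · P(B_t ≥ a) for a ≥ 0. Since B_t ~ N(0, t), P(B_t ≥ 1.63) = 1 − Φ(1.63/√t) = 1 − Φ(1.63/√10.24) = 1 − Φ(0.5094). So
  P(M_{10.24} ≥ 1.63) = 2(1 − Φ(0.5094)) ≈ 0.6105.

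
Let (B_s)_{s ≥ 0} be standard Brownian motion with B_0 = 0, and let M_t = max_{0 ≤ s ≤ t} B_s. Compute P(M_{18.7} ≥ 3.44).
P(M_{18.7} ≥ 3.44) = 2·P(B_{18.7} ≥ 3.44) = 2(1 − Φ(3.44/√18.7)) ≈ 0.4263

By the reflection principle for Brownian motion, P(M_t ≥ a) = 2 · P(B_t ≥ a) for a ≥ 0. Since B_t ~ N(0, t), P(B_t ≥ 3.44) = 1 − Φ(3.44/√t) = 1 − Φ(3.44/√18.7) = 1 − Φ(0.7955). So
  P(M_{18.7} ≥ 3.44) = 2(1 − Φ(0.7955)) ≈ 0.4263.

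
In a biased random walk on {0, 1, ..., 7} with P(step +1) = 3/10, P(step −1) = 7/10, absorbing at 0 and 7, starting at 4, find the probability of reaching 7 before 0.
P(hit 7 before 0) = (1 − (7/3)^4) / (1 − (7/3)^7) = 15660/205339

Let u_k denote P(reach 7 before 0 | start at k). Boundary: u_0 = 0, u_7 = 1. Recurrence: u_k = 3/10·u_{k+1} + 7/10·u_{k-1} for 1 ≤ k ≤ 6. Try u_k = A + B·r^k with r = q/p = (7/10)/(3/10) = 7/3. Substitution satisfies the recurrence; boundary conditions give:
  u_k = (1 − r^k) / (1 − r^N) = (1 − (7/3)^4) / (1 − (7/3)^7) = 15660/205339.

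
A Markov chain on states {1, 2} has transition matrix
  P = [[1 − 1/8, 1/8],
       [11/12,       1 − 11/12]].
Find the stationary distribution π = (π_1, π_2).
π_1 = 22/25, π_2 = 3/25

Solve πP = π with π_1 + π_2 = 1. From πP = π: π_1 · (1 − 1/8) + π_2 · 11/12 = π_1 ⇒ π_2 · 11/12 = π_1 · 1/8 ⇒ π_2/π_1 = (1/8)/(11/12) = 3/22. Together with π_1 + π_2 = 1:
  π_1 = (11/12)/(1/8 + 11/12) = (11/12)/(25/24) = 22/25,
  π_2 = (1/8)/(1/8 + 11/12) = (1/8)/(25/24) = 3/25.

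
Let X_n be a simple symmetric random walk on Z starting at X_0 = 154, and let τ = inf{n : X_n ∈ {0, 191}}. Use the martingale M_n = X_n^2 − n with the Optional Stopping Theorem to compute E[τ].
E[τ] = 5698

M_n = X_n^2 − n is a martingale (since E[X_{n+1}^2 | F_n] = X_n^2 + 1). By OST (τ has finite mean in a bounded region), E[M_τ] = E[M_0] = X_0^2 − 0 = 154^2 = 23716. Also E[M_τ] = E[X_τ^2] − E[τ]. The walk exits at 0 or 191, with P(hit 191 first) = 154/191, so E[X_τ^2] = 191^2 · 154/191 + 0 = 29414. Thus E[τ] = E[X_τ^2] − E[M_τ] = 29414 − 23716 = 5698 = 154(191 − 154) = 5698.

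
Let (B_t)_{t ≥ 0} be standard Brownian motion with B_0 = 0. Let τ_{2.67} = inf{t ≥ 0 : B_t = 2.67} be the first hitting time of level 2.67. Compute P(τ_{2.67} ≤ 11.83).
P(τ_{2.67} ≤ 11.83) = 2(1 − Φ(2.67/√11.83)) = 2(1 − Φ(0.7763)) ≈ 0.4376

By the reflection principle for standard BM, P(τ_b ≤ t) = 2 · P(B_t ≥ b). Since B_t ~ N(0, t), P(B_t ≥ 2.67) = 1 − Φ(2.67/√t) = 1 − Φ(2.67/√11.83) = 1 − Φ(0.7763) ≈ 0.21879. Doubling: P(τ_{2.67} ≤ 11.83) ≈ 2 · 0.21879 = 0.43758 ≈ 0.4376.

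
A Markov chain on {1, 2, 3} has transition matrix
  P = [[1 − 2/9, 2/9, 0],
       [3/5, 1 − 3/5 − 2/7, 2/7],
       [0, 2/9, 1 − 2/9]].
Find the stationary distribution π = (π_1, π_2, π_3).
π = (189/349, 70/349, 90/349)

This is a birth-death chain on three states, which satisfies detailed balance: π_1 · P_{12} = π_2 · P_{21} and π_2 · P_{23} = π_3 · P_{32}.
From π_1 · 2/9 = π_2 · 3/5: π_2/π_1 = (2/9)/(3/5) = 10/27.
From π_2 · 2/7 = π_3 · 2/9: π_3/π_2 = (2/7)/(2/9) = 9/7.
Take π_1 proportional to 1; then unnormalized π = (1, 10/27, 10/21). Normalize by dividing by the sum 349/189:
  π = (189/349, 70/349, 90/349).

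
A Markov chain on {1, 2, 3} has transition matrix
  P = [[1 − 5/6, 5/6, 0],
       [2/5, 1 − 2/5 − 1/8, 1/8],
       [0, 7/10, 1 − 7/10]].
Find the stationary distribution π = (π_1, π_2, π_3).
π = (112/387, 700/1161, 125/1161)

This is a birth-death chain on three states, which satisfies detailed balance: π_1 · P_{12} = π_2 · P_{21} and π_2 · P_{23} = π_3 · P_{32}.
From π_1 · 5/6 = π_2 · 2/5: π_2/π_1 = (5/6)/(2/5) = 25/12.
From π_2 · 1/8 = π_3 · 7/10: π_3/π_2 = (1/8)/(7/10) = 5/28.
Take π_1 proportional to 1; then unnormalized π = (1, 25/12, 125/336). Normalize by dividing by the sum 387/112:
  π = (112/387, 700/1161, 125/1161).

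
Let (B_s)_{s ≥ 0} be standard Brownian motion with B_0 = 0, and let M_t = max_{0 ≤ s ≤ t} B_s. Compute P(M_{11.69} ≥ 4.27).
P(M_{11.69} ≥ 4.27) = 2·P(B_{11.69} ≥ 4.27) = 2(1 − Φ(4.27/√11.69)) ≈ 0.2117

By the reflection principle for Brownian motion, P(M_t ≥ a) = 2 · P(B_t ≥ a) for a ≥ 0. Since B_t ~ N(0, t), P(B_t ≥ 4.27) = 1 − Φ(4.27/√t) = 1 − Φ(4.27/√11.69) = 1 − Φ(1.2489). So
  P(M_{11.69} ≥ 4.27) = 2(1 − Φ(1.2489)) ≈ 0.2117.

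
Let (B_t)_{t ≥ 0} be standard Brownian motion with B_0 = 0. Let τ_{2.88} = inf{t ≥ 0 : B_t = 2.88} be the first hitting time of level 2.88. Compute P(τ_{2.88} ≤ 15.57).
P(τ_{2.88} ≤ 15.57) = 2(1 − Φ(2.88/√15.57)) = 2(1 − Φ(0.7299)) ≈ 0.4655

By the reflection principle for standard BM, P(τ_b ≤ t) = 2 · P(B_t ≥ b). Since B_t ~ N(0, t), P(B_t ≥ 2.88) = 1 − Φ(2.88/√t) = 1 − Φ(2.88/√15.57) = 1 − Φ(0.7299) ≈ 0.23273. Doubling: P(τ_{2.88} ≤ 15.57) ≈ 2 · 0.23273 = 0.46546 ≈ 0.4655.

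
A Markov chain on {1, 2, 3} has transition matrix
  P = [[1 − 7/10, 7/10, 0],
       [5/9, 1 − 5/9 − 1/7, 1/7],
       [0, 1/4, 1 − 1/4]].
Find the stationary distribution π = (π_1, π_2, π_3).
π = (50/149, 63/149, 36/149)

This is a birth-death chain on three states, which satisfies detailed balance: π_1 · P_{12} = π_2 · P_{21} and π_2 · P_{23} = π_3 · P_{32}.
From π_1 · 7/10 = π_2 · 5/9: π_2/π_1 = (7/10)/(5/9) = 63/50.
From π_2 · 1/7 = π_3 · 1/4: π_3/π_2 = (1/7)/(1/4) = 4/7.
Take π_1 proportional to 1; then unnormalized π = (1, 63/50, 18/25). Normalize by dividing by the sum 149/50:
  π = (50/149, 63/149, 36/149).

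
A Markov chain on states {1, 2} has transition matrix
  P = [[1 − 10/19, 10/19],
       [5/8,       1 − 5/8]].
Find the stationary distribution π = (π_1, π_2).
π_1 = 19/35, π_2 = 16/35

Solve πP = π with π_1 + π_2 = 1. From πP = π: π_1 · (1 − 10/19) + π_2 · 5/8 = π_1 ⇒ π_2 · 5/8 = π_1 · 10/19 ⇒ π_2/π_1 = (10/19)/(5/8) = 16/19. Together with π_1 + π_2 = 1:
  π_1 = (5/8)/(10/19 + 5/8) = (5/8)/(175/152) = 19/35,
  π_2 = (10/19)/(10/19 + 5/8) = (10/19)/(175/152) = 16/35.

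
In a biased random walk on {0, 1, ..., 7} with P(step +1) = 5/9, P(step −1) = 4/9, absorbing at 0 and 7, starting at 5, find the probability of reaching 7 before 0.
P(hit 7 before 0) = (1 − (4/5)^5) / (1 − (4/5)^7) = 52525/61741

Let u_k denote P(reach 7 before 0 | start at k). Boundary: u_0 = 0, u_7 = 1. Recurrence: u_k = 5/9·u_{k+1} + 4/9·u_{k-1} for 1 ≤ k ≤ 6. Try u_k = A + B·r^k with r = q/p = (4/9)/(5/9) = 4/5. Substitution satisfies the recurrence; boundary conditions give:
  u_k = (1 − r^k) / (1 − r^N) = (1 − (4/5)^5) / (1 − (4/5)^7) = 52525/61741.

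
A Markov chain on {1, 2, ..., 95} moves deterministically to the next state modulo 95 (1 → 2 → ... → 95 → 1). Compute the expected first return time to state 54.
E[T_54 | X_0 = 54] = 95

The chain cycles deterministically, so starting at state 54 it returns in exactly 95 steps. Equivalently, the stationary distribution is uniform π_j = 1/95 for every state j, so by Kac's formula E[T_54] = 1/π_54 = 95.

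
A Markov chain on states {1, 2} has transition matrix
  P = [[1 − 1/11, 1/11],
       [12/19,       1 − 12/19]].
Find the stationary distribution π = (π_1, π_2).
π_1 = 132/151, π_2 = 19/151

Solve πP = π with π_1 + π_2 = 1. From πP = π: π_1 · (1 − 1/11) + π_2 · 12/19 = π_1 ⇒ π_2 · 12/19 = π_1 · 1/11 ⇒ π_2/π_1 = (1/11)/(12/19) = 19/132. Together with π_1 + π_2 = 1:
  π_1 = (12/19)/(1/11 + 12/19) = (12/19)/(151/209) = 132/151,
  π_2 = (1/11)/(1/11 + 12/19) = (1/11)/(151/209) = 19/151.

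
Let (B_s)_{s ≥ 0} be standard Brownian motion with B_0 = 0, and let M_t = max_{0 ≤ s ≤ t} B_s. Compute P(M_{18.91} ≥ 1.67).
P(M_{18.91} ≥ 1.67) = 2·P(B_{18.91} ≥ 1.67) = 2(1 − Φ(1.67/√18.91)) ≈ 0.7010

By the reflection principle for Brownian motion, P(M_t ≥ a) = 2 · P(B_t ≥ a) for a ≥ 0. Since B_t ~ N(0, t), P(B_t ≥ 1.67) = 1 − Φ(1.67/√t) = 1 − Φ(1.67/√18.91) = 1 − Φ(0.3840). So
  P(M_{18.91} ≥ 1.67) = 2(1 − Φ(0.3840)) ≈ 0.7010.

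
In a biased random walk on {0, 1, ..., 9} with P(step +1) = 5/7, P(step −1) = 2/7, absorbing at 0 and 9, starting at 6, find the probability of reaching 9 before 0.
P(hit 9 before 0) = (1 − (2/5)^6) / (1 − (2/5)^9) = 16625/16689

Let u_k denote P(reach 9 before 0 | start at k). Boundary: u_0 = 0, u_9 = 1. Recurrence: u_k = 5/7·u_{k+1} + 2/7·u_{k-1} for 1 ≤ k ≤ 8. Try u_k = A + B·r^k with r = q/p = (2/7)/(5/7) = 2/5. Substitution satisfies the recurrence; boundary conditions give:
  u_k = (1 − r^k) / (1 − r^N) = (1 − (2/5)^6) / (1 − (2/5)^9) = 16625/16689.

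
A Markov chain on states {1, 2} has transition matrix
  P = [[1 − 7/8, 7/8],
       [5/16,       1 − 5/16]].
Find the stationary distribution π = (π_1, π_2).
π_1 = 5/19, π_2 = 14/19

Solve πP = π with π_1 + π_2 = 1. From πP = π: π_1 · (1 − 7/8) + π_2 · 5/16 = π_1 ⇒ π_2 · 5/16 = π_1 · 7/8 ⇒ π_2/π_1 = (7/8)/(5/16) = 14/5. Together with π_1 + π_2 = 1:
  π_1 = (5/16)/(7/8 + 5/16) = (5/16)/(19/16) = 5/19,
  π_2 = (7/8)/(7/8 + 5/16) = (7/8)/(19/16) = 14/19.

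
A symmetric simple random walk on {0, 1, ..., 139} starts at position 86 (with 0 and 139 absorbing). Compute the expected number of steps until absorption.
E[τ | X_0 = 86] = 4558

Let v_k = E[τ | X_0 = k]. Boundary: v_0 = v_139 = 0. Recurrence: v_k = 1 + (v_{k-1} + v_{k+1})/2 for 1 ≤ k ≤ 138. The particular solution to v_k − (v_{k-1} + v_{k+1})/2 = 1 is v_k = −k^2. Adding homogeneous solution A + B k and matching boundaries gives v_k = k (139 − k). Substituting k = 86: v_86 = 86 · 53 = 4558.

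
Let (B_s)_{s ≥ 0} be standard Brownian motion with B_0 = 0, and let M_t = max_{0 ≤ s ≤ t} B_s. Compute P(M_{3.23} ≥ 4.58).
P(M_{3.23} ≥ 4.58) = 2·P(B_{3.23} ≥ 4.58) = 2(1 − Φ(4.58/√3.23)) ≈ 0.0108

By the reflection principle for Brownian motion, P(M_t ≥ a) = 2 · P(B_t ≥ a) for a ≥ 0. Since B_t ~ N(0, t), P(B_t ≥ 4.58) = 1 − Φ(4.58/√t) = 1 − Φ(4.58/√3.23) = 1 − Φ(2.5484). So
  P(M_{3.23} ≥ 4.58) = 2(1 − Φ(2.5484)) ≈ 0.0108.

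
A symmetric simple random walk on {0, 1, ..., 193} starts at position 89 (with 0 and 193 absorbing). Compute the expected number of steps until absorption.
E[τ | X_0 = 89] = 9256

Let v_k = E[τ | X_0 = k]. Boundary: v_0 = v_193 = 0. Recurrence: v_k = 1 + (v_{k-1} + v_{k+1})/2 for 1 ≤ k ≤ 192. The particular solution to v_k − (v_{k-1} + v_{k+1})/2 = 1 is v_k = −k^2. Adding homogeneous solution A + B k and matching boundaries gives v_k = k (193 − k). Substituting k = 89: v_89 = 89 · 104 = 9256.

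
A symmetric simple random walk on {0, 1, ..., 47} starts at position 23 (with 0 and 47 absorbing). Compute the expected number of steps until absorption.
E[τ | X_0 = 23] = 552

Let v_k = E[τ | X_0 = k]. Boundary: v_0 = v_47 = 0. Recurrence: v_k = 1 + (v_{k-1} + v_{k+1})/2 for 1 ≤ k ≤ 46. The particular solution to v_k − (v_{k-1} + v_{k+1})/2 = 1 is v_k = −k^2. Adding homogeneous solution A + B k and matching boundaries gives v_k = k (47 − k). Substituting k = 23: v_23 = 23 · 24 = 552.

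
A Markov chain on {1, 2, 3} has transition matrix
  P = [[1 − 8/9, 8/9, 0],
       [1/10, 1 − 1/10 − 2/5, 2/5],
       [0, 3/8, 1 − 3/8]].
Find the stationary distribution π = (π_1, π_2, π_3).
π = (27/523, 240/523, 256/523)

This is a birth-death chain on three states, which satisfies detailed balance: π_1 · P_{12} = π_2 · P_{21} and π_2 · P_{23} = π_3 · P_{32}.
From π_1 · 8/9 = π_2 · 1/10: π_2/π_1 = (8/9)/(1/10) = 80/9.
From π_2 · 2/5 = π_3 · 3/8: π_3/π_2 = (2/5)/(3/8) = 16/15.
Take π_1 proportional to 1; then unnormalized π = (1, 80/9, 256/27). Normalize by dividing by the sum 523/27:
  π = (27/523, 240/523, 256/523).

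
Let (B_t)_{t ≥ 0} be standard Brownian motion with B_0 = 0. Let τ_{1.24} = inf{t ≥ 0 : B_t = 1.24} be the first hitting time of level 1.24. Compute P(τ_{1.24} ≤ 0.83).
P(τ_{1.24} ≤ 0.83) = 2(1 − Φ(1.24/√0.83)) = 2(1 − Φ(1.3611)) ≈ 0.1735

By the reflection principle for standard BM, P(τ_b ≤ t) = 2 · P(B_t ≥ b). Since B_t ~ N(0, t), P(B_t ≥ 1.24) = 1 − Φ(1.24/√t) = 1 − Φ(1.24/√0.83) = 1 − Φ(1.3611) ≈ 0.08674. Doubling: P(τ_{1.24} ≤ 0.83) ≈ 2 · 0.08674 = 0.17348 ≈ 0.1735.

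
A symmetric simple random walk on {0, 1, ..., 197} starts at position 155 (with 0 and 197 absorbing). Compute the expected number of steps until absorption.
E[τ | X_0 = 155] = 6510

Let v_k = E[τ | X_0 = k]. Boundary: v_0 = v_197 = 0. Recurrence: v_k = 1 + (v_{k-1} + v_{k+1})/2 for 1 ≤ k ≤ 196. The particular solution to v_k − (v_{k-1} + v_{k+1})/2 = 1 is v_k = −k^2. Adding homogeneous solution A + B k and matching boundaries gives v_k = k (197 − k). Substituting k = 155: v_155 = 155 · 42 = 6510.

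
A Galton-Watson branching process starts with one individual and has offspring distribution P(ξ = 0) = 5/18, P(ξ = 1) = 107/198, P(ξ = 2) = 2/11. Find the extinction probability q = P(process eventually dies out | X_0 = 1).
q = 1

Mean offspring μ = 0·5/18 + 1·107/198 + 2·2/11 = 179/198 ≤ 1. For μ ≤ 1 with offspring not concentrated at 1, the Galton-Watson process goes extinct almost surely, so q = 1.
(Algebraic check: The pgf is f(s) = 5/18 + 107/198·s + 2/11·s². The extinction probability q is the smallest fixed point of f in [0, 1]. Setting s = f(s):
  2/11·s² + (107/198 − 1)·s + 5/18 = 0
  2/11·s² − (5/18 + 2/11)·s + 5/18 = 0
which factors as (s − 1)·(2/11·s − 5/18) = 0, giving roots s = 1 and s = (5/18)/(2/11) = 55/36. Since 55/36 ≥ 1, the smallest root in [0, 1] is s = 1.)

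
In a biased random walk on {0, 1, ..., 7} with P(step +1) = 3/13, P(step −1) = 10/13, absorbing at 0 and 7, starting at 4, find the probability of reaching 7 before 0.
P(hit 7 before 0) = (1 − (10/3)^4) / (1 − (10/3)^7) = 38259/1428259

Let u_k denote P(reach 7 before 0 | start at k). Boundary: u_0 = 0, u_7 = 1. Recurrence: u_k = 3/13·u_{k+1} + 10/13·u_{k-1} for 1 ≤ k ≤ 6. Try u_k = A + B·r^k with r = q/p = (10/13)/(3/13) = 10/3. Substitution satisfies the recurrence; boundary conditions give:
  u_k = (1 − r^k) / (1 − r^N) = (1 − (10/3)^4) / (1 − (10/3)^7) = 38259/1428259.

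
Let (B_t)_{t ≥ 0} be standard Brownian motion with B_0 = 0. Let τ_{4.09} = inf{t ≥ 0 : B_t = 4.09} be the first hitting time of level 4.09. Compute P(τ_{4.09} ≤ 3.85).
P(τ_{4.09} ≤ 3.85) = 2(1 − Φ(4.09/√3.85)) = 2(1 − Φ(2.0845)) ≈ 0.0371

By the reflection principle for standard BM, P(τ_b ≤ t) = 2 · P(B_t ≥ b). Since B_t ~ N(0, t), P(B_t ≥ 4.09) = 1 − Φ(4.09/√t) = 1 − Φ(4.09/√3.85) = 1 − Φ(2.0845) ≈ 0.01856. Doubling: P(τ_{4.09} ≤ 3.85) ≈ 2 · 0.01856 = 0.03712 ≈ 0.0371.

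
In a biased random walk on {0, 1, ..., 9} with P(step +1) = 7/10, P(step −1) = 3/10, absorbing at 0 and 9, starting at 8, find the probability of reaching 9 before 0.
P(hit 9 before 0) = (1 − (3/7)^8) / (1 − (3/7)^9) = 10076920/10083481

Let u_k denote P(reach 9 before 0 | start at k). Boundary: u_0 = 0, u_9 = 1. Recurrence: u_k = 7/10·u_{k+1} + 3/10·u_{k-1} for 1 ≤ k ≤ 8. Try u_k = A + B·r^k with r = q/p = (3/10)/(7/10) = 3/7. Substitution satisfies the recurrence; boundary conditions give:
  u_k = (1 − r^k) / (1 − r^N) = (1 − (3/7)^8) / (1 − (3/7)^9) = 10076920/10083481.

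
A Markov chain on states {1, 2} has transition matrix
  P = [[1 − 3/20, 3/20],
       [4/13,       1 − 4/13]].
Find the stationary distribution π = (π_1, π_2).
π_1 = 80/119, π_2 = 39/119

Solve πP = π with π_1 + π_2 = 1. From πP = π: π_1 · (1 − 3/20) + π_2 · 4/13 = π_1 ⇒ π_2 · 4/13 = π_1 · 3/20 ⇒ π_2/π_1 = (3/20)/(4/13) = 39/80. Together with π_1 + π_2 = 1:
  π_1 = (4/13)/(3/20 + 4/13) = (4/13)/(119/260) = 80/119,
  π_2 = (3/20)/(3/20 + 4/13) = (3/20)/(119/260) = 39/119.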